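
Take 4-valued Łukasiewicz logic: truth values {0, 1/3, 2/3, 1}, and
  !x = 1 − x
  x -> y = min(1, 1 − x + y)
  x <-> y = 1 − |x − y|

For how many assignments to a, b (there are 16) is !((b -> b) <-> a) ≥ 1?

a = 0, b = 0 ↦ 1  ≥
a = 0, b = 1/3 ↦ 1  ≥
a = 0, b = 2/3 ↦ 1  ≥
a = 0, b = 1 ↦ 1  ≥
a = 1/3, b = 0 ↦ 2/3  <
a = 1/3, b = 1/3 ↦ 2/3  <
a = 1/3, b = 2/3 ↦ 2/3  <
a = 1/3, b = 1 ↦ 2/3  <
a = 2/3, b = 0 ↦ 1/3  <
a = 2/3, b = 1/3 ↦ 1/3  <
a = 2/3, b = 2/3 ↦ 1/3  <
a = 2/3, b = 1 ↦ 1/3  <
a = 1, b = 0 ↦ 0  <
a = 1, b = 1/3 ↦ 0  <
a = 1, b = 2/3 ↦ 0  <
a = 1, b = 1 ↦ 0  <
So 4 of the 16 assignments meet the threshold.

4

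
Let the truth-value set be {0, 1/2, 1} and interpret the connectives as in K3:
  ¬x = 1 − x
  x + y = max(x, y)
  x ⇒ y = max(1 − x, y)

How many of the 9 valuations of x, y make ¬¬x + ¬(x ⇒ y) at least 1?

x = 0, y = 0 ↦ 0  <
x = 0, y = 1/2 ↦ 0  <
x = 0, y = 1 ↦ 0  <
x = 1/2, y = 0 ↦ 1/2  <
x = 1/2, y = 1/2 ↦ 1/2  <
x = 1/2, y = 1 ↦ 1/2  <
x = 1, y = 0 ↦ 1  ≥
x = 1, y = 1/2 ↦ 1  ≥
x = 1, y = 1 ↦ 1  ≥
So 3 of the 9 assignments meet the threshold.

3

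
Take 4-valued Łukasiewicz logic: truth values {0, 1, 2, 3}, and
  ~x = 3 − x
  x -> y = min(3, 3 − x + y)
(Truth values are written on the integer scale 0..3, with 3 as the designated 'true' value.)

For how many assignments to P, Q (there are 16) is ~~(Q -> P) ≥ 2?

P = 0, Q = 0 ↦ 3  ≥
P = 0, Q = 1 ↦ 2  ≥
P = 0, Q = 2 ↦ 1  <
P = 0, Q = 3 ↦ 0  <
P = 1, Q = 0 ↦ 3  ≥
P = 1, Q = 1 ↦ 3  ≥
P = 1, Q = 2 ↦ 2  ≥
P = 1, Q = 3 ↦ 1  <
P = 2, Q = 0 ↦ 3  ≥
P = 2, Q = 1 ↦ 3  ≥
P = 2, Q = 2 ↦ 3  ≥
P = 2, Q = 3 ↦ 2  ≥
P = 3, Q = 0 ↦ 3  ≥
P = 3, Q = 1 ↦ 3  ≥
P = 3, Q = 2 ↦ 3  ≥
P = 3, Q = 3 ↦ 3  ≥
So 13 of the 16 assignments meet the threshold.

13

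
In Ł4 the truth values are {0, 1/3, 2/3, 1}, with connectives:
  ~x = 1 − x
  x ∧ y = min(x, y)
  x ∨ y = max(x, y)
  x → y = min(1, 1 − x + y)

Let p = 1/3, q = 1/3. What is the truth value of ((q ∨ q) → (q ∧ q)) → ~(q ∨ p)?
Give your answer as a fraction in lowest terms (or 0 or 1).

q ∨ q = 1/3 ∨ 1/3 = 1/3
q ∧ q = 1/3 ∧ 1/3 = 1/3
(q ∨ q) → (q ∧ q) = 1/3 → 1/3 = 1
q ∨ p = 1/3 ∨ 1/3 = 1/3
~(q ∨ p) = ~1/3 = 2/3
((q ∨ q) → (q ∧ q)) → ~(q ∨ p) = 1 → 2/3 = 2/3

2/3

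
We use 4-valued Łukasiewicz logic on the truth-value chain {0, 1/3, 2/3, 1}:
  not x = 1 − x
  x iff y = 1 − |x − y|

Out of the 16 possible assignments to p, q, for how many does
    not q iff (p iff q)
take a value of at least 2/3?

p = 0, q = 0 ↦ 1  ≥
p = 0, q = 1/3 ↦ 1  ≥
p = 0, q = 2/3 ↦ 1  ≥
p = 0, q = 1 ↦ 1  ≥
p = 1/3, q = 0 ↦ 2/3  ≥
p = 1/3, q = 1/3 ↦ 2/3  ≥
p = 1/3, q = 2/3 ↦ 2/3  ≥
p = 1/3, q = 1 ↦ 2/3  ≥
p = 2/3, q = 0 ↦ 1/3  <
p = 2/3, q = 1/3 ↦ 1  ≥
p = 2/3, q = 2/3 ↦ 1/3  <
p = 2/3, q = 1 ↦ 1/3  <
p = 1, q = 0 ↦ 0  <
p = 1, q = 1/3 ↦ 2/3  ≥
p = 1, q = 2/3 ↦ 2/3  ≥
p = 1, q = 1 ↦ 0  <
So 11 of the 16 assignments meet the threshold.

11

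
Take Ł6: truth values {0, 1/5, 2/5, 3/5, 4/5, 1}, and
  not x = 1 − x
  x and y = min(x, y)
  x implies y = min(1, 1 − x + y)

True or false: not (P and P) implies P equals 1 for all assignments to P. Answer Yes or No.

Counterexample: take P = 0.
P and P = 0 and 0 = 0
not (P and P) = not 0 = 1
not (P and P) implies P = 1 implies 0 = 0
This gives 0 ≠ 1.

No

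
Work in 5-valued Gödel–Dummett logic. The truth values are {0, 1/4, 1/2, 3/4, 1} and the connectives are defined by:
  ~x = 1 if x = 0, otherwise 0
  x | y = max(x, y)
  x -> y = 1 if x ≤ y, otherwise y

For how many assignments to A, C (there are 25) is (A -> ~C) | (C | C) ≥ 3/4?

value 1: 13 assignments (counts)
value 3/4: 4 assignments (counts)
value 1/2: 4 assignments
value 1/4: 4 assignments
So 17 of the 25 assignments meet the threshold.

17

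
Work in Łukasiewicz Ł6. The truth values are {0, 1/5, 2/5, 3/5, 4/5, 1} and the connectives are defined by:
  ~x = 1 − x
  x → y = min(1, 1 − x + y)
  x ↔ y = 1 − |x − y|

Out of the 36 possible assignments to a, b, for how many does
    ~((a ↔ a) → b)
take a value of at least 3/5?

value 1: 6 assignments (counts)
value 4/5: 6 assignments (counts)
value 3/5: 6 assignments (counts)
value 2/5: 6 assignments
value 1/5: 6 assignments
value 0: 6 assignments
So 18 of the 36 assignments meet the threshold.

18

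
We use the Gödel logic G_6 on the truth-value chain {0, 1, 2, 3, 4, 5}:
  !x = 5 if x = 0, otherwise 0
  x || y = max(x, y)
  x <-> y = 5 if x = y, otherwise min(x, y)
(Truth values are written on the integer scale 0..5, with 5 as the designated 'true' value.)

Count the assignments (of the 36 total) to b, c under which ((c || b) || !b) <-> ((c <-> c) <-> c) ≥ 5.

16

value 5: 16 assignments (counts)
value 4: 2 assignments
value 3: 3 assignments
value 2: 4 assignments
value 1: 5 assignments
value 0: 6 assignments
So 16 of the 36 assignments meet the threshold.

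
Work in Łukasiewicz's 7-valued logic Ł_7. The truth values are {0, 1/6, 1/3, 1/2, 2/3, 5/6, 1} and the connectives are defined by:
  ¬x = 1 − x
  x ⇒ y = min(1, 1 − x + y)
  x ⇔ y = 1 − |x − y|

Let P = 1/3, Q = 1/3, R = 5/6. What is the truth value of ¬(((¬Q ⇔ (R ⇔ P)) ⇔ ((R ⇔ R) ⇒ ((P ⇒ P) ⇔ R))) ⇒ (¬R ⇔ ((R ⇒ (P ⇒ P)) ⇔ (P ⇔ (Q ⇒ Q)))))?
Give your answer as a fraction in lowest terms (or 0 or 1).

¬Q = ¬1/3 = 2/3
R ⇔ P = 5/6 ⇔ 1/3 = 1/2
¬Q ⇔ (R ⇔ P) = 2/3 ⇔ 1/2 = 5/6
R ⇔ R = 5/6 ⇔ 5/6 = 1
P ⇒ P = 1/3 ⇒ 1/3 = 1
(P ⇒ P) ⇔ R = 1 ⇔ 5/6 = 5/6
(R ⇔ R) ⇒ ((P ⇒ P) ⇔ R) = 1 ⇒ 5/6 = 5/6
(¬Q ⇔ (R ⇔ P)) ⇔ ((R ⇔ R) ⇒ ((P ⇒ P) ⇔ R)) = 5/6 ⇔ 5/6 = 1
¬R = ¬5/6 = 1/6
P ⇒ P = 1/3 ⇒ 1/3 = 1
R ⇒ (P ⇒ P) = 5/6 ⇒ 1 = 1
Q ⇒ Q = 1/3 ⇒ 1/3 = 1
P ⇔ (Q ⇒ Q) = 1/3 ⇔ 1 = 1/3
(R ⇒ (P ⇒ P)) ⇔ (P ⇔ (Q ⇒ Q)) = 1 ⇔ 1/3 = 1/3
¬R ⇔ ((R ⇒ (P ⇒ P)) ⇔ (P ⇔ (Q ⇒ Q))) = 1/6 ⇔ 1/3 = 5/6
((¬Q ⇔ (R ⇔ P)) ⇔ ((R ⇔ R) ⇒ ((P ⇒ P) ⇔ R))) ⇒ (¬R ⇔ ((R ⇒ (P ⇒ P)) ⇔ (P ⇔ (Q ⇒ Q)))) = 1 ⇒ 5/6 = 5/6
¬(((¬Q ⇔ (R ⇔ P)) ⇔ ((R ⇔ R) ⇒ ((P ⇒ P) ⇔ R))) ⇒ (¬R ⇔ ((R ⇒ (P ⇒ P)) ⇔ (P ⇔ (Q ⇒ Q))))) = ¬5/6 = 1/6

1/6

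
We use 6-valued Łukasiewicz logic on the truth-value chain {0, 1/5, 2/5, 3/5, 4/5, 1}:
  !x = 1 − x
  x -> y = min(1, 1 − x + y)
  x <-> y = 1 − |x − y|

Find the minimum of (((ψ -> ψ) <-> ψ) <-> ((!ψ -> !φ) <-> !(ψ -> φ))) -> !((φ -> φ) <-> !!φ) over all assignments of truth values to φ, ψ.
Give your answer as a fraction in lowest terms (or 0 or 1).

Take φ = 4/5, ψ = 2/5:
ψ -> ψ = 2/5 -> 2/5 = 1
(ψ -> ψ) <-> ψ = 1 <-> 2/5 = 2/5
!ψ = !2/5 = 3/5
!φ = !4/5 = 1/5
!ψ -> !φ = 3/5 -> 1/5 = 3/5
ψ -> φ = 2/5 -> 4/5 = 1
!(ψ -> φ) = !1 = 0
(!ψ -> !φ) <-> !(ψ -> φ) = 3/5 <-> 0 = 2/5
((ψ -> ψ) <-> ψ) <-> ((!ψ -> !φ) <-> !(ψ -> φ)) = 2/5 <-> 2/5 = 1
φ -> φ = 4/5 -> 4/5 = 1
!φ = !4/5 = 1/5
!!φ = !1/5 = 4/5
(φ -> φ) <-> !!φ = 1 <-> 4/5 = 4/5
!((φ -> φ) <-> !!φ) = !4/5 = 1/5
(((ψ -> ψ) <-> ψ) <-> ((!ψ -> !φ) <-> !(ψ -> φ))) -> !((φ -> φ) <-> !!φ) = 1 -> 1/5 = 1/5
No assignment yields a value below 1/5, so this is the minimum.

1/5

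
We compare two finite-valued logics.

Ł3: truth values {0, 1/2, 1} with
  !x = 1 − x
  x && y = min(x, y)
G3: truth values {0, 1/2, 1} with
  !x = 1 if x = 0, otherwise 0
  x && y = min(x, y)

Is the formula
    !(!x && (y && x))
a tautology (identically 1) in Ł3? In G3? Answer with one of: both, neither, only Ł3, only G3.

only G3

In Ł3: at x = 1/2, y = 1/2 the value is 1/2 — not a tautology.
In G3: every assignment gives 1 — tautology.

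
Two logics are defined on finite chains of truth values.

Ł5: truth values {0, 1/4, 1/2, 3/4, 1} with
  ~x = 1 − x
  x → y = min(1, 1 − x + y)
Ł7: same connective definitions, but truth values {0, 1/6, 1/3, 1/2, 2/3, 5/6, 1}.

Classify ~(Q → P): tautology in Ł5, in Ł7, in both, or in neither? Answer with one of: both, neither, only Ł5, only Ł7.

neither

In Ł5: at P = 0, Q = 0 the value is 0 — not a tautology.
In Ł7: at P = 0, Q = 0 the value is 0 — not a tautology.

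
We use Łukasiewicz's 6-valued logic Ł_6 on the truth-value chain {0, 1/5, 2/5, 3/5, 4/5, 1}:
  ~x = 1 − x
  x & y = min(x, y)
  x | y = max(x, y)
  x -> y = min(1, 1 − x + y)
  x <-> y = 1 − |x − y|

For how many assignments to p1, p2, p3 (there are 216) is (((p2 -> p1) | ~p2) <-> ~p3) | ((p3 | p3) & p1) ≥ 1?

42

value 1: 42 assignments (counts)
value 4/5: 68 assignments
value 3/5: 69 assignments
value 2/5: 25 assignments
value 1/5: 10 assignments
value 0: 2 assignments
So 42 of the 216 assignments meet the threshold.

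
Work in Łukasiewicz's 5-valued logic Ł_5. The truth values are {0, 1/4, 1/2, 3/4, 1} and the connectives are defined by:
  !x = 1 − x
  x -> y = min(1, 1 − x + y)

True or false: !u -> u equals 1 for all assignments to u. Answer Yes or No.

Counterexample: take u = 0.
!u = !0 = 1
!u -> u = 1 -> 0 = 0
This gives 0 ≠ 1.

No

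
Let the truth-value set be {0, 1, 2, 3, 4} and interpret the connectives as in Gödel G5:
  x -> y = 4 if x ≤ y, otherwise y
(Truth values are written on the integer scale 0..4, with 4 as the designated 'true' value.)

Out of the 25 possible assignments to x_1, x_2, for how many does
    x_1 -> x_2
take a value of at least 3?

value 4: 15 assignments (counts)
value 3: 1 assignment (counts)
value 2: 2 assignments
value 1: 3 assignments
value 0: 4 assignments
So 16 of the 25 assignments meet the threshold.

16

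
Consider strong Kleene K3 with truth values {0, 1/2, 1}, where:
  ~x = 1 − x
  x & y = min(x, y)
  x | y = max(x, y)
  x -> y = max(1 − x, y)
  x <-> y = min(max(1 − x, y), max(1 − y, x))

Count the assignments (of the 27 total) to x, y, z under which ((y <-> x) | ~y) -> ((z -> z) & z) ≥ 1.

value 1: 11 assignments (counts)
value 1/2: 12 assignments
value 0: 4 assignments
So 11 of the 27 assignments meet the threshold.

11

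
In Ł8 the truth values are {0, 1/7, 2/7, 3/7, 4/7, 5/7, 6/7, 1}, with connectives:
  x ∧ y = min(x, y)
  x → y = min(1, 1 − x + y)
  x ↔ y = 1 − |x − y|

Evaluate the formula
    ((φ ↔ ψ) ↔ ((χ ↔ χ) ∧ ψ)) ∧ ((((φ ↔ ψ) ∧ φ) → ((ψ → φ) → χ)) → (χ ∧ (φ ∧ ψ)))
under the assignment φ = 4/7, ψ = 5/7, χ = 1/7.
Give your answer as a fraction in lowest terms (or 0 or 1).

φ ↔ ψ = 4/7 ↔ 5/7 = 6/7
χ ↔ χ = 1/7 ↔ 1/7 = 1
(χ ↔ χ) ∧ ψ = 1 ∧ 5/7 = 5/7
(φ ↔ ψ) ↔ ((χ ↔ χ) ∧ ψ) = 6/7 ↔ 5/7 = 6/7
φ ↔ ψ = 4/7 ↔ 5/7 = 6/7
(φ ↔ ψ) ∧ φ = 6/7 ∧ 4/7 = 4/7
ψ → φ = 5/7 → 4/7 = 6/7
(ψ → φ) → χ = 6/7 → 1/7 = 2/7
((φ ↔ ψ) ∧ φ) → ((ψ → φ) → χ) = 4/7 → 2/7 = 5/7
φ ∧ ψ = 4/7 ∧ 5/7 = 4/7
χ ∧ (φ ∧ ψ) = 1/7 ∧ 4/7 = 1/7
(((φ ↔ ψ) ∧ φ) → ((ψ → φ) → χ)) → (χ ∧ (φ ∧ ψ)) = 5/7 → 1/7 = 3/7
((φ ↔ ψ) ↔ ((χ ↔ χ) ∧ ψ)) ∧ ((((φ ↔ ψ) ∧ φ) → ((ψ → φ) → χ)) → (χ ∧ (φ ∧ ψ))) = 6/7 ∧ 3/7 = 3/7

3/7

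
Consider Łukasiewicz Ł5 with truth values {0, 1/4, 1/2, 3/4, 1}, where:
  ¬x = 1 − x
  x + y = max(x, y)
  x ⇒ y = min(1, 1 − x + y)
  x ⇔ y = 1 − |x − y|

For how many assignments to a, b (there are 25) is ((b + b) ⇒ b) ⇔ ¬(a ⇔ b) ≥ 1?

value 1: 2 assignments (counts)
value 3/4: 4 assignments
value 1/2: 6 assignments
value 1/4: 8 assignments
value 0: 5 assignments
So 2 of the 25 assignments meet the threshold.

2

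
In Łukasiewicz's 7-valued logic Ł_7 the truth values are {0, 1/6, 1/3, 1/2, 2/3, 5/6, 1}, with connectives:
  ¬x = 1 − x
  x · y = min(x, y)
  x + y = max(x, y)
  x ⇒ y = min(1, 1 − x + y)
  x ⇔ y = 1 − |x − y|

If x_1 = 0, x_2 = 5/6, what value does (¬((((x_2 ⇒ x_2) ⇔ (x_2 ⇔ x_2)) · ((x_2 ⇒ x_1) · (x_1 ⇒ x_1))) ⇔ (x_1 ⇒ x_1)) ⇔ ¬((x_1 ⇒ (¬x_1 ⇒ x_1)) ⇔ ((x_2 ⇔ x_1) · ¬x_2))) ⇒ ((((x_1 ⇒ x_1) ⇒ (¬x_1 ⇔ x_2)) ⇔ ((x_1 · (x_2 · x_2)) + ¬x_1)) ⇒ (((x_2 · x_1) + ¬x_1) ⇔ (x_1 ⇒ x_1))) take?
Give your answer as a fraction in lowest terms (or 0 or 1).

1

x_2 ⇒ x_2 = 5/6 ⇒ 5/6 = 1
x_2 ⇔ x_2 = 5/6 ⇔ 5/6 = 1
(x_2 ⇒ x_2) ⇔ (x_2 ⇔ x_2) = 1 ⇔ 1 = 1
x_2 ⇒ x_1 = 5/6 ⇒ 0 = 1/6
x_1 ⇒ x_1 = 0 ⇒ 0 = 1
(x_2 ⇒ x_1) · (x_1 ⇒ x_1) = 1/6 · 1 = 1/6
((x_2 ⇒ x_2) ⇔ (x_2 ⇔ x_2)) · ((x_2 ⇒ x_1) · (x_1 ⇒ x_1)) = 1 · 1/6 = 1/6
x_1 ⇒ x_1 = 0 ⇒ 0 = 1
(((x_2 ⇒ x_2) ⇔ (x_2 ⇔ x_2)) · ((x_2 ⇒ x_1) · (x_1 ⇒ x_1))) ⇔ (x_1 ⇒ x_1) = 1/6 ⇔ 1 = 1/6
¬((((x_2 ⇒ x_2) ⇔ (x_2 ⇔ x_2)) · ((x_2 ⇒ x_1) · (x_1 ⇒ x_1))) ⇔ (x_1 ⇒ x_1)) = ¬1/6 = 5/6
¬x_1 = ¬0 = 1
¬x_1 ⇒ x_1 = 1 ⇒ 0 = 0
x_1 ⇒ (¬x_1 ⇒ x_1) = 0 ⇒ 0 = 1
x_2 ⇔ x_1 = 5/6 ⇔ 0 = 1/6
¬x_2 = ¬5/6 = 1/6
(x_2 ⇔ x_1) · ¬x_2 = 1/6 · 1/6 = 1/6
(x_1 ⇒ (¬x_1 ⇒ x_1)) ⇔ ((x_2 ⇔ x_1) · ¬x_2) = 1 ⇔ 1/6 = 1/6
¬((x_1 ⇒ (¬x_1 ⇒ x_1)) ⇔ ((x_2 ⇔ x_1) · ¬x_2)) = ¬1/6 = 5/6
¬((((x_2 ⇒ x_2) ⇔ (x_2 ⇔ x_2)) · ((x_2 ⇒ x_1) · (x_1 ⇒ x_1))) ⇔ (x_1 ⇒ x_1)) ⇔ ¬((x_1 ⇒ (¬x_1 ⇒ x_1)) ⇔ ((x_2 ⇔ x_1) · ¬x_2)) = 5/6 ⇔ 5/6 = 1
x_1 ⇒ x_1 = 0 ⇒ 0 = 1
¬x_1 = ¬0 = 1
¬x_1 ⇔ x_2 = 1 ⇔ 5/6 = 5/6
(x_1 ⇒ x_1) ⇒ (¬x_1 ⇔ x_2) = 1 ⇒ 5/6 = 5/6
x_2 · x_2 = 5/6 · 5/6 = 5/6
x_1 · (x_2 · x_2) = 0 · 5/6 = 0
¬x_1 = ¬0 = 1
(x_1 · (x_2 · x_2)) + ¬x_1 = 0 + 1 = 1
((x_1 ⇒ x_1) ⇒ (¬x_1 ⇔ x_2)) ⇔ ((x_1 · (x_2 · x_2)) + ¬x_1) = 5/6 ⇔ 1 = 5/6
x_2 · x_1 = 5/6 · 0 = 0
¬x_1 = ¬0 = 1
(x_2 · x_1) + ¬x_1 = 0 + 1 = 1
x_1 ⇒ x_1 = 0 ⇒ 0 = 1
((x_2 · x_1) + ¬x_1) ⇔ (x_1 ⇒ x_1) = 1 ⇔ 1 = 1
(((x_1 ⇒ x_1) ⇒ (¬x_1 ⇔ x_2)) ⇔ ((x_1 · (x_2 · x_2)) + ¬x_1)) ⇒ (((x_2 · x_1) + ¬x_1) ⇔ (x_1 ⇒ x_1)) = 5/6 ⇒ 1 = 1
(¬((((x_2 ⇒ x_2) ⇔ (x_2 ⇔ x_2)) · ((x_2 ⇒ x_1) · (x_1 ⇒ x_1))) ⇔ (x_1 ⇒ x_1)) ⇔ ¬((x_1 ⇒ (¬x_1 ⇒ x_1)) ⇔ ((x_2 ⇔ x_1) · ¬x_2))) ⇒ ((((x_1 ⇒ x_1) ⇒ (¬x_1 ⇔ x_2)) ⇔ ((x_1 · (x_2 · x_2)) + ¬x_1)) ⇒ (((x_2 · x_1) + ¬x_1) ⇔ (x_1 ⇒ x_1))) = 1 ⇒ 1 = 1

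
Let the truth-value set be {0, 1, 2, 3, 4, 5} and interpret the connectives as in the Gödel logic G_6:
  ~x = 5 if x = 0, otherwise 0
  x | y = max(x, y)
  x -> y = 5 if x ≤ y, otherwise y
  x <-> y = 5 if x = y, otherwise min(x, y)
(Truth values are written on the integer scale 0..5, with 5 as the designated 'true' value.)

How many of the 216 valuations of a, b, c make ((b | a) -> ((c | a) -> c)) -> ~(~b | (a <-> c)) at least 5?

value 5: 55 assignments (counts)
value 0: 161 assignments
So 55 of the 216 assignments meet the threshold.

55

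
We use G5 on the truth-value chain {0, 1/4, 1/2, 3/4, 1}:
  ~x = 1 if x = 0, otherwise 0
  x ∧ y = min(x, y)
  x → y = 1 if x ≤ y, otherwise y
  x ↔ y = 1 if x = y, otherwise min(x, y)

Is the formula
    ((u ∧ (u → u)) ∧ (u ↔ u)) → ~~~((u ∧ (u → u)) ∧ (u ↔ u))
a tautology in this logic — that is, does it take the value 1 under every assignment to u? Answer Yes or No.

No

Counterexample: take u = 1/4.
u → u = 1/4 → 1/4 = 1
u ∧ (u → u) = 1/4 ∧ 1 = 1/4
u ↔ u = 1/4 ↔ 1/4 = 1
(u ∧ (u → u)) ∧ (u ↔ u) = 1/4 ∧ 1 = 1/4
u → u = 1/4 → 1/4 = 1
u ∧ (u → u) = 1/4 ∧ 1 = 1/4
u ↔ u = 1/4 ↔ 1/4 = 1
(u ∧ (u → u)) ∧ (u ↔ u) = 1/4 ∧ 1 = 1/4
~((u ∧ (u → u)) ∧ (u ↔ u)) = ~1/4 = 0
~~((u ∧ (u → u)) ∧ (u ↔ u)) = ~0 = 1
~~~((u ∧ (u → u)) ∧ (u ↔ u)) = ~1 = 0
((u ∧ (u → u)) ∧ (u ↔ u)) → ~~~((u ∧ (u → u)) ∧ (u ↔ u)) = 1/4 → 0 = 0
This gives 0 ≠ 1.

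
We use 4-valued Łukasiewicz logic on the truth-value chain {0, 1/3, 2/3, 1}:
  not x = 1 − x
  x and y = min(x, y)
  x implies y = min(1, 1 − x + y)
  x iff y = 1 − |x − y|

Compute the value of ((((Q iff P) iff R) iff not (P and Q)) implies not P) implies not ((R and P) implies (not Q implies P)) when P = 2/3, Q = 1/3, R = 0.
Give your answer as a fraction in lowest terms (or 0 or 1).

Q iff P = 1/3 iff 2/3 = 2/3
(Q iff P) iff R = 2/3 iff 0 = 1/3
P and Q = 2/3 and 1/3 = 1/3
not (P and Q) = not 1/3 = 2/3
((Q iff P) iff R) iff not (P and Q) = 1/3 iff 2/3 = 2/3
not P = not 2/3 = 1/3
(((Q iff P) iff R) iff not (P and Q)) implies not P = 2/3 implies 1/3 = 2/3
R and P = 0 and 2/3 = 0
not Q = not 1/3 = 2/3
not Q implies P = 2/3 implies 2/3 = 1
(R and P) implies (not Q implies P) = 0 implies 1 = 1
not ((R and P) implies (not Q implies P)) = not 1 = 0
((((Q iff P) iff R) iff not (P and Q)) implies not P) implies not ((R and P) implies (not Q implies P)) = 2/3 implies 0 = 1/3

1/3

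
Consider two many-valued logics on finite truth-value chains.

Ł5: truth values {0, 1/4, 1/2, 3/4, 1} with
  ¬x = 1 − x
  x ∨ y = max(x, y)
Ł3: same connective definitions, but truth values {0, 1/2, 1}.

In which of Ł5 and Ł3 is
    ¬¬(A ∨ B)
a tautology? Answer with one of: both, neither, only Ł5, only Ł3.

neither

In Ł5: at A = 0, B = 0 the value is 0 — not a tautology.
In Ł3: at A = 0, B = 0 the value is 0 — not a tautology.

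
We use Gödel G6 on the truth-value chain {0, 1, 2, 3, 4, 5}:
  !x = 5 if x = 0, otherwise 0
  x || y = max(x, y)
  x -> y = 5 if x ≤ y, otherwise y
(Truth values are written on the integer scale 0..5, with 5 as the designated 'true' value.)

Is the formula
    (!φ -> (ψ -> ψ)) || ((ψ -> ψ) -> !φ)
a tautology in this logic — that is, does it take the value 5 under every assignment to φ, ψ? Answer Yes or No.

Yes

At φ = 0, ψ = 2, for instance:
!φ = !0 = 5
ψ -> ψ = 2 -> 2 = 5
!φ -> (ψ -> ψ) = 5 -> 5 = 5
(ψ -> ψ) -> !φ = 5 -> 5 = 5
(!φ -> (ψ -> ψ)) || ((ψ -> ψ) -> !φ) = 5 || 5 = 5
and checking the remaining 35 assignments likewise gives ≥ 5 in every case.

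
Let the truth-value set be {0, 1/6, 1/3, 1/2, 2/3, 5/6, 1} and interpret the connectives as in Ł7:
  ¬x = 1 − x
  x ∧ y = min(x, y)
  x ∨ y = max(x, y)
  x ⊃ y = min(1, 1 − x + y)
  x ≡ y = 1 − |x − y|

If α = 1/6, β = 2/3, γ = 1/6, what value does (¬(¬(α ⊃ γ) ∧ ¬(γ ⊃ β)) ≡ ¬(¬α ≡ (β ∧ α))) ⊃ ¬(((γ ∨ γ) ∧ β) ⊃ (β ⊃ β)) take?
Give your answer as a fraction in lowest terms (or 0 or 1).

1/3

α ⊃ γ = 1/6 ⊃ 1/6 = 1
¬(α ⊃ γ) = ¬1 = 0
γ ⊃ β = 1/6 ⊃ 2/3 = 1
¬(γ ⊃ β) = ¬1 = 0
¬(α ⊃ γ) ∧ ¬(γ ⊃ β) = 0 ∧ 0 = 0
¬(¬(α ⊃ γ) ∧ ¬(γ ⊃ β)) = ¬0 = 1
¬α = ¬1/6 = 5/6
β ∧ α = 2/3 ∧ 1/6 = 1/6
¬α ≡ (β ∧ α) = 5/6 ≡ 1/6 = 1/3
¬(¬α ≡ (β ∧ α)) = ¬1/3 = 2/3
¬(¬(α ⊃ γ) ∧ ¬(γ ⊃ β)) ≡ ¬(¬α ≡ (β ∧ α)) = 1 ≡ 2/3 = 2/3
γ ∨ γ = 1/6 ∨ 1/6 = 1/6
(γ ∨ γ) ∧ β = 1/6 ∧ 2/3 = 1/6
β ⊃ β = 2/3 ⊃ 2/3 = 1
((γ ∨ γ) ∧ β) ⊃ (β ⊃ β) = 1/6 ⊃ 1 = 1
¬(((γ ∨ γ) ∧ β) ⊃ (β ⊃ β)) = ¬1 = 0
(¬(¬(α ⊃ γ) ∧ ¬(γ ⊃ β)) ≡ ¬(¬α ≡ (β ∧ α))) ⊃ ¬(((γ ∨ γ) ∧ β) ⊃ (β ⊃ β)) = 2/3 ⊃ 0 = 1/3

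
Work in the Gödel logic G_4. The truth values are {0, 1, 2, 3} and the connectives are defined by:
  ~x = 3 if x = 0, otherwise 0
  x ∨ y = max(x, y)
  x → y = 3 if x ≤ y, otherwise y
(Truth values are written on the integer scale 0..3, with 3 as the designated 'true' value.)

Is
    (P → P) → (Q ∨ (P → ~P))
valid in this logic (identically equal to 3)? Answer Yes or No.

No

Counterexample: take P = 1, Q = 0.
P → P = 1 → 1 = 3
~P = ~1 = 0
P → ~P = 1 → 0 = 0
Q ∨ (P → ~P) = 0 ∨ 0 = 0
(P → P) → (Q ∨ (P → ~P)) = 3 → 0 = 0
This gives 0 ≠ 3.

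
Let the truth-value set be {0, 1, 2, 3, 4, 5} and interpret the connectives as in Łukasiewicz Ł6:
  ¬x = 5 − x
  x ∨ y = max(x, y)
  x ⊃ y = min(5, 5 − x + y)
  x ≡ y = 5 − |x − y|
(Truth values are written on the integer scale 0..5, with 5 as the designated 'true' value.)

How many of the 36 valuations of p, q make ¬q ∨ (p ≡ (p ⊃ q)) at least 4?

value 5: 9 assignments (counts)
value 4: 10 assignments (counts)
value 3: 8 assignments
value 2: 5 assignments
value 1: 3 assignments
value 0: 1 assignment
So 19 of the 36 assignments meet the threshold.

19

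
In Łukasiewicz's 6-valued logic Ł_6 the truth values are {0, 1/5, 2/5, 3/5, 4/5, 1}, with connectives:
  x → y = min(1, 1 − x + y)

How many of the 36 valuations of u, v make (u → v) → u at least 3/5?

value 1: 12 assignments (counts)
value 4/5: 4 assignments (counts)
value 3/5: 4 assignments (counts)
value 2/5: 5 assignments
value 1/5: 5 assignments
value 0: 6 assignments
So 20 of the 36 assignments meet the threshold.

20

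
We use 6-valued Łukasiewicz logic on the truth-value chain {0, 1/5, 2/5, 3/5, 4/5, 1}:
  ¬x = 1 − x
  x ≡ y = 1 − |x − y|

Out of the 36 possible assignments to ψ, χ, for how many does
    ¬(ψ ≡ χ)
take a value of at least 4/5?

6

value 1: 2 assignments (counts)
value 4/5: 4 assignments (counts)
value 3/5: 6 assignments
value 2/5: 8 assignments
value 1/5: 10 assignments
value 0: 6 assignments
So 6 of the 36 assignments meet the threshold.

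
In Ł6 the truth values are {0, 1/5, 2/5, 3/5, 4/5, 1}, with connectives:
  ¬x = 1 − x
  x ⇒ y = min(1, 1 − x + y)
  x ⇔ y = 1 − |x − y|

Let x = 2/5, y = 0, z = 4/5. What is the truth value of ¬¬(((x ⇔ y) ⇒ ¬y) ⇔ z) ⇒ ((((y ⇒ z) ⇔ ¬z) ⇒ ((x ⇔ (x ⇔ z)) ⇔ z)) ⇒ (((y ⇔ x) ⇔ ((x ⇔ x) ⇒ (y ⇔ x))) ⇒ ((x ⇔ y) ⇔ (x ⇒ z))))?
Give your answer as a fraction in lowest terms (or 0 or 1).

4/5

x ⇔ y = 2/5 ⇔ 0 = 3/5
¬y = ¬0 = 1
(x ⇔ y) ⇒ ¬y = 3/5 ⇒ 1 = 1
((x ⇔ y) ⇒ ¬y) ⇔ z = 1 ⇔ 4/5 = 4/5
¬(((x ⇔ y) ⇒ ¬y) ⇔ z) = ¬4/5 = 1/5
¬¬(((x ⇔ y) ⇒ ¬y) ⇔ z) = ¬1/5 = 4/5
y ⇒ z = 0 ⇒ 4/5 = 1
¬z = ¬4/5 = 1/5
(y ⇒ z) ⇔ ¬z = 1 ⇔ 1/5 = 1/5
x ⇔ z = 2/5 ⇔ 4/5 = 3/5
x ⇔ (x ⇔ z) = 2/5 ⇔ 3/5 = 4/5
(x ⇔ (x ⇔ z)) ⇔ z = 4/5 ⇔ 4/5 = 1
((y ⇒ z) ⇔ ¬z) ⇒ ((x ⇔ (x ⇔ z)) ⇔ z) = 1/5 ⇒ 1 = 1
y ⇔ x = 0 ⇔ 2/5 = 3/5
x ⇔ x = 2/5 ⇔ 2/5 = 1
y ⇔ x = 0 ⇔ 2/5 = 3/5
(x ⇔ x) ⇒ (y ⇔ x) = 1 ⇒ 3/5 = 3/5
(y ⇔ x) ⇔ ((x ⇔ x) ⇒ (y ⇔ x)) = 3/5 ⇔ 3/5 = 1
x ⇔ y = 2/5 ⇔ 0 = 3/5
x ⇒ z = 2/5 ⇒ 4/5 = 1
(x ⇔ y) ⇔ (x ⇒ z) = 3/5 ⇔ 1 = 3/5
((y ⇔ x) ⇔ ((x ⇔ x) ⇒ (y ⇔ x))) ⇒ ((x ⇔ y) ⇔ (x ⇒ z)) = 1 ⇒ 3/5 = 3/5
(((y ⇒ z) ⇔ ¬z) ⇒ ((x ⇔ (x ⇔ z)) ⇔ z)) ⇒ (((y ⇔ x) ⇔ ((x ⇔ x) ⇒ (y ⇔ x))) ⇒ ((x ⇔ y) ⇔ (x ⇒ z))) = 1 ⇒ 3/5 = 3/5
¬¬(((x ⇔ y) ⇒ ¬y) ⇔ z) ⇒ ((((y ⇒ z) ⇔ ¬z) ⇒ ((x ⇔ (x ⇔ z)) ⇔ z)) ⇒ (((y ⇔ x) ⇔ ((x ⇔ x) ⇒ (y ⇔ x))) ⇒ ((x ⇔ y) ⇔ (x ⇒ z)))) = 4/5 ⇒ 3/5 = 4/5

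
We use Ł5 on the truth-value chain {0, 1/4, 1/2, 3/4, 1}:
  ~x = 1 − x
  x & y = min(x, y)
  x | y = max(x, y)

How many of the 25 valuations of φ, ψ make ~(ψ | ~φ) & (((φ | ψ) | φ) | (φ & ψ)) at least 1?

1

value 1: 1 assignment (counts)
value 3/4: 3 assignments
value 1/2: 5 assignments
value 1/4: 7 assignments
value 0: 9 assignments
So 1 of the 25 assignments meets the threshold.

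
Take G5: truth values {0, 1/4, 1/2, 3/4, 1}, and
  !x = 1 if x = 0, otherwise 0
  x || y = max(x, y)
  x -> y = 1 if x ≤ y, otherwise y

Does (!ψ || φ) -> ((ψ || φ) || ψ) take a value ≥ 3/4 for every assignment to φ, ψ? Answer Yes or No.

No

Counterexample: take φ = 0, ψ = 0.
!ψ = !0 = 1
!ψ || φ = 1 || 0 = 1
ψ || φ = 0 || 0 = 0
(ψ || φ) || ψ = 0 || 0 = 0
(!ψ || φ) -> ((ψ || φ) || ψ) = 1 -> 0 = 0
This gives 0, which is below 3/4.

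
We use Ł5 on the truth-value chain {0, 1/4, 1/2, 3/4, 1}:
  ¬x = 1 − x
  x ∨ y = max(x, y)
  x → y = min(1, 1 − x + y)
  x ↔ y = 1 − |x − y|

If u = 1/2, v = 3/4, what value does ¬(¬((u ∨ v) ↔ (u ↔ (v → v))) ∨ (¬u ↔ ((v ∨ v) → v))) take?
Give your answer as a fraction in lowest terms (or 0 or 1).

1/2

u ∨ v = 1/2 ∨ 3/4 = 3/4
v → v = 3/4 → 3/4 = 1
u ↔ (v → v) = 1/2 ↔ 1 = 1/2
(u ∨ v) ↔ (u ↔ (v → v)) = 3/4 ↔ 1/2 = 3/4
¬((u ∨ v) ↔ (u ↔ (v → v))) = ¬3/4 = 1/4
¬u = ¬1/2 = 1/2
v ∨ v = 3/4 ∨ 3/4 = 3/4
(v ∨ v) → v = 3/4 → 3/4 = 1
¬u ↔ ((v ∨ v) → v) = 1/2 ↔ 1 = 1/2
¬((u ∨ v) ↔ (u ↔ (v → v))) ∨ (¬u ↔ ((v ∨ v) → v)) = 1/4 ∨ 1/2 = 1/2
¬(¬((u ∨ v) ↔ (u ↔ (v → v))) ∨ (¬u ↔ ((v ∨ v) → v))) = ¬1/2 = 1/2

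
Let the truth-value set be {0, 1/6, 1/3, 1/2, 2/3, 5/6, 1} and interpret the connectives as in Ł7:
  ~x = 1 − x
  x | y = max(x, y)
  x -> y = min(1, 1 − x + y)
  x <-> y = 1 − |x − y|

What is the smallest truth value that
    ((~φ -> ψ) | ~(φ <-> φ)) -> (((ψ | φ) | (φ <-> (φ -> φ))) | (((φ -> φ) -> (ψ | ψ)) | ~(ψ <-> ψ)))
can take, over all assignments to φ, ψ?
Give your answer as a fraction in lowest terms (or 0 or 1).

Take φ = 1/2, ψ = 1/2:
~φ = ~1/2 = 1/2
~φ -> ψ = 1/2 -> 1/2 = 1
φ <-> φ = 1/2 <-> 1/2 = 1
~(φ <-> φ) = ~1 = 0
(~φ -> ψ) | ~(φ <-> φ) = 1 | 0 = 1
ψ | φ = 1/2 | 1/2 = 1/2
φ -> φ = 1/2 -> 1/2 = 1
φ <-> (φ -> φ) = 1/2 <-> 1 = 1/2
(ψ | φ) | (φ <-> (φ -> φ)) = 1/2 | 1/2 = 1/2
φ -> φ = 1/2 -> 1/2 = 1
ψ | ψ = 1/2 | 1/2 = 1/2
(φ -> φ) -> (ψ | ψ) = 1 -> 1/2 = 1/2
ψ <-> ψ = 1/2 <-> 1/2 = 1
~(ψ <-> ψ) = ~1 = 0
((φ -> φ) -> (ψ | ψ)) | ~(ψ <-> ψ) = 1/2 | 0 = 1/2
((ψ | φ) | (φ <-> (φ -> φ))) | (((φ -> φ) -> (ψ | ψ)) | ~(ψ <-> ψ)) = 1/2 | 1/2 = 1/2
((~φ -> ψ) | ~(φ <-> φ)) -> (((ψ | φ) | (φ <-> (φ -> φ))) | (((φ -> φ) -> (ψ | ψ)) | ~(ψ <-> ψ))) = 1 -> 1/2 = 1/2
No assignment yields a value below 1/2, so this is the minimum.

1/2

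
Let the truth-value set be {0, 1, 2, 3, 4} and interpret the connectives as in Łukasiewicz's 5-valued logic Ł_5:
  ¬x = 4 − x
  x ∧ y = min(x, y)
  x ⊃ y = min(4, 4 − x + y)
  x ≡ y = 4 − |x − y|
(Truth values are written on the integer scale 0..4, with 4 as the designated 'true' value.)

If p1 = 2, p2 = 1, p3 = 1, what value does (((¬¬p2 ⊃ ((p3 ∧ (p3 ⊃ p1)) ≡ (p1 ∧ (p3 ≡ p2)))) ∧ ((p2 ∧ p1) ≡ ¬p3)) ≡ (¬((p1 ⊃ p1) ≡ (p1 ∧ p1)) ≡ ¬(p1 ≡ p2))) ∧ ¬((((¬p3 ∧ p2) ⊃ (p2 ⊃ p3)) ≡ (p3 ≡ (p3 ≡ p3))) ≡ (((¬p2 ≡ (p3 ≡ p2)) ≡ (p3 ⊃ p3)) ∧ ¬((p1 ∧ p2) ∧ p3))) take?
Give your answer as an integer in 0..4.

2

¬p2 = ¬1 = 3
¬¬p2 = ¬3 = 1
p3 ⊃ p1 = 1 ⊃ 2 = 4
p3 ∧ (p3 ⊃ p1) = 1 ∧ 4 = 1
p3 ≡ p2 = 1 ≡ 1 = 4
p1 ∧ (p3 ≡ p2) = 2 ∧ 4 = 2
(p3 ∧ (p3 ⊃ p1)) ≡ (p1 ∧ (p3 ≡ p2)) = 1 ≡ 2 = 3
¬¬p2 ⊃ ((p3 ∧ (p3 ⊃ p1)) ≡ (p1 ∧ (p3 ≡ p2))) = 1 ⊃ 3 = 4
p2 ∧ p1 = 1 ∧ 2 = 1
¬p3 = ¬1 = 3
(p2 ∧ p1) ≡ ¬p3 = 1 ≡ 3 = 2
(¬¬p2 ⊃ ((p3 ∧ (p3 ⊃ p1)) ≡ (p1 ∧ (p3 ≡ p2)))) ∧ ((p2 ∧ p1) ≡ ¬p3) = 4 ∧ 2 = 2
p1 ⊃ p1 = 2 ⊃ 2 = 4
p1 ∧ p1 = 2 ∧ 2 = 2
(p1 ⊃ p1) ≡ (p1 ∧ p1) = 4 ≡ 2 = 2
¬((p1 ⊃ p1) ≡ (p1 ∧ p1)) = ¬2 = 2
p1 ≡ p2 = 2 ≡ 1 = 3
¬(p1 ≡ p2) = ¬3 = 1
¬((p1 ⊃ p1) ≡ (p1 ∧ p1)) ≡ ¬(p1 ≡ p2) = 2 ≡ 1 = 3
((¬¬p2 ⊃ ((p3 ∧ (p3 ⊃ p1)) ≡ (p1 ∧ (p3 ≡ p2)))) ∧ ((p2 ∧ p1) ≡ ¬p3)) ≡ (¬((p1 ⊃ p1) ≡ (p1 ∧ p1)) ≡ ¬(p1 ≡ p2)) = 2 ≡ 3 = 3
¬p3 = ¬1 = 3
¬p3 ∧ p2 = 3 ∧ 1 = 1
p2 ⊃ p3 = 1 ⊃ 1 = 4
(¬p3 ∧ p2) ⊃ (p2 ⊃ p3) = 1 ⊃ 4 = 4
p3 ≡ p3 = 1 ≡ 1 = 4
p3 ≡ (p3 ≡ p3) = 1 ≡ 4 = 1
((¬p3 ∧ p2) ⊃ (p2 ⊃ p3)) ≡ (p3 ≡ (p3 ≡ p3)) = 4 ≡ 1 = 1
¬p2 = ¬1 = 3
p3 ≡ p2 = 1 ≡ 1 = 4
¬p2 ≡ (p3 ≡ p2) = 3 ≡ 4 = 3
p3 ⊃ p3 = 1 ⊃ 1 = 4
(¬p2 ≡ (p3 ≡ p2)) ≡ (p3 ⊃ p3) = 3 ≡ 4 = 3
p1 ∧ p2 = 2 ∧ 1 = 1
(p1 ∧ p2) ∧ p3 = 1 ∧ 1 = 1
¬((p1 ∧ p2) ∧ p3) = ¬1 = 3
((¬p2 ≡ (p3 ≡ p2)) ≡ (p3 ⊃ p3)) ∧ ¬((p1 ∧ p2) ∧ p3) = 3 ∧ 3 = 3
(((¬p3 ∧ p2) ⊃ (p2 ⊃ p3)) ≡ (p3 ≡ (p3 ≡ p3))) ≡ (((¬p2 ≡ (p3 ≡ p2)) ≡ (p3 ⊃ p3)) ∧ ¬((p1 ∧ p2) ∧ p3)) = 1 ≡ 3 = 2
¬((((¬p3 ∧ p2) ⊃ (p2 ⊃ p3)) ≡ (p3 ≡ (p3 ≡ p3))) ≡ (((¬p2 ≡ (p3 ≡ p2)) ≡ (p3 ⊃ p3)) ∧ ¬((p1 ∧ p2) ∧ p3))) = ¬2 = 2
(((¬¬p2 ⊃ ((p3 ∧ (p3 ⊃ p1)) ≡ (p1 ∧ (p3 ≡ p2)))) ∧ ((p2 ∧ p1) ≡ ¬p3)) ≡ (¬((p1 ⊃ p1) ≡ (p1 ∧ p1)) ≡ ¬(p1 ≡ p2))) ∧ ¬((((¬p3 ∧ p2) ⊃ (p2 ⊃ p3)) ≡ (p3 ≡ (p3 ≡ p3))) ≡ (((¬p2 ≡ (p3 ≡ p2)) ≡ (p3 ⊃ p3)) ∧ ¬((p1 ∧ p2) ∧ p3))) = 3 ∧ 2 = 2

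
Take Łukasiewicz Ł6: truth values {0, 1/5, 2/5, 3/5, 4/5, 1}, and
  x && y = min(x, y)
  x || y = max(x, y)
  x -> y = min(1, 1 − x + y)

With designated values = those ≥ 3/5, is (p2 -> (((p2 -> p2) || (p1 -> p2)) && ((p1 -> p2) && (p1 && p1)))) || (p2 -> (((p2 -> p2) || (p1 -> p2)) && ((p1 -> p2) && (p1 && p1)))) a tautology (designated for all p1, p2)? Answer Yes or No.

Counterexample: take p1 = 0, p2 = 3/5.
p2 -> p2 = 3/5 -> 3/5 = 1
p1 -> p2 = 0 -> 3/5 = 1
(p2 -> p2) || (p1 -> p2) = 1 || 1 = 1
p1 -> p2 = 0 -> 3/5 = 1
p1 && p1 = 0 && 0 = 0
(p1 -> p2) && (p1 && p1) = 1 && 0 = 0
((p2 -> p2) || (p1 -> p2)) && ((p1 -> p2) && (p1 && p1)) = 1 && 0 = 0
p2 -> (((p2 -> p2) || (p1 -> p2)) && ((p1 -> p2) && (p1 && p1))) = 3/5 -> 0 = 2/5
p2 -> p2 = 3/5 -> 3/5 = 1
p1 -> p2 = 0 -> 3/5 = 1
(p2 -> p2) || (p1 -> p2) = 1 || 1 = 1
p1 -> p2 = 0 -> 3/5 = 1
p1 && p1 = 0 && 0 = 0
(p1 -> p2) && (p1 && p1) = 1 && 0 = 0
((p2 -> p2) || (p1 -> p2)) && ((p1 -> p2) && (p1 && p1)) = 1 && 0 = 0
p2 -> (((p2 -> p2) || (p1 -> p2)) && ((p1 -> p2) && (p1 && p1))) = 3/5 -> 0 = 2/5
(p2 -> (((p2 -> p2) || (p1 -> p2)) && ((p1 -> p2) && (p1 && p1)))) || (p2 -> (((p2 -> p2) || (p1 -> p2)) && ((p1 -> p2) && (p1 && p1)))) = 2/5 || 2/5 = 2/5
This gives 2/5, which is below 3/5.

No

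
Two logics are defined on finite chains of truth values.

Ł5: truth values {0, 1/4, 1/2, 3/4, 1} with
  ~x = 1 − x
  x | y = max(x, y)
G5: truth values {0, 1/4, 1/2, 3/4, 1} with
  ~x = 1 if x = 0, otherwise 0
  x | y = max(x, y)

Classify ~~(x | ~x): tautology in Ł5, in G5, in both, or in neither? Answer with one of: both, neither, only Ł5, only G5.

In Ł5: at x = 1/4 the value is 3/4 — not a tautology.
In G5: every assignment gives 1 — tautology.

only G5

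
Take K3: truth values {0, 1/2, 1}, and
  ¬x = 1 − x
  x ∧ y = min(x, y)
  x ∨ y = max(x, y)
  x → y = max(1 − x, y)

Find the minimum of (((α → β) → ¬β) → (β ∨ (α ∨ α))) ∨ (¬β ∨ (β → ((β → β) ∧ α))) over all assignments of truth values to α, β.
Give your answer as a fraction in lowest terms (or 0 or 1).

Take α = 0, β = 1/2:
α → β = 0 → 1/2 = 1
¬β = ¬1/2 = 1/2
(α → β) → ¬β = 1 → 1/2 = 1/2
α ∨ α = 0 ∨ 0 = 0
β ∨ (α ∨ α) = 1/2 ∨ 0 = 1/2
((α → β) → ¬β) → (β ∨ (α ∨ α)) = 1/2 → 1/2 = 1/2
¬β = ¬1/2 = 1/2
β → β = 1/2 → 1/2 = 1/2
(β → β) ∧ α = 1/2 ∧ 0 = 0
β → ((β → β) ∧ α) = 1/2 → 0 = 1/2
¬β ∨ (β → ((β → β) ∧ α)) = 1/2 ∨ 1/2 = 1/2
(((α → β) → ¬β) → (β ∨ (α ∨ α))) ∨ (¬β ∨ (β → ((β → β) ∧ α))) = 1/2 ∨ 1/2 = 1/2
No assignment yields a value below 1/2, so this is the minimum.

1/2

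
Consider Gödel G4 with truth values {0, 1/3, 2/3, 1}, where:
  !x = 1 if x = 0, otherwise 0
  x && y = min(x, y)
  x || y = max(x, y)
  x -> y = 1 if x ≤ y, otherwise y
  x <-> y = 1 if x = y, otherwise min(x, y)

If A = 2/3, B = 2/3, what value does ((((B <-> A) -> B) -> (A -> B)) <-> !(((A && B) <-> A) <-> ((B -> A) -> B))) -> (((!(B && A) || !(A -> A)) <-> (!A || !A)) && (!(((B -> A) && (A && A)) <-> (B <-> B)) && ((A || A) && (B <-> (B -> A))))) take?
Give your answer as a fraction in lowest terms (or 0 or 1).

B <-> A = 2/3 <-> 2/3 = 1
(B <-> A) -> B = 1 -> 2/3 = 2/3
A -> B = 2/3 -> 2/3 = 1
((B <-> A) -> B) -> (A -> B) = 2/3 -> 1 = 1
A && B = 2/3 && 2/3 = 2/3
(A && B) <-> A = 2/3 <-> 2/3 = 1
B -> A = 2/3 -> 2/3 = 1
(B -> A) -> B = 1 -> 2/3 = 2/3
((A && B) <-> A) <-> ((B -> A) -> B) = 1 <-> 2/3 = 2/3
!(((A && B) <-> A) <-> ((B -> A) -> B)) = !2/3 = 0
(((B <-> A) -> B) -> (A -> B)) <-> !(((A && B) <-> A) <-> ((B -> A) -> B)) = 1 <-> 0 = 0
B && A = 2/3 && 2/3 = 2/3
!(B && A) = !2/3 = 0
A -> A = 2/3 -> 2/3 = 1
!(A -> A) = !1 = 0
!(B && A) || !(A -> A) = 0 || 0 = 0
!A = !2/3 = 0
!A = !2/3 = 0
!A || !A = 0 || 0 = 0
(!(B && A) || !(A -> A)) <-> (!A || !A) = 0 <-> 0 = 1
B -> A = 2/3 -> 2/3 = 1
A && A = 2/3 && 2/3 = 2/3
(B -> A) && (A && A) = 1 && 2/3 = 2/3
B <-> B = 2/3 <-> 2/3 = 1
((B -> A) && (A && A)) <-> (B <-> B) = 2/3 <-> 1 = 2/3
!(((B -> A) && (A && A)) <-> (B <-> B)) = !2/3 = 0
A || A = 2/3 || 2/3 = 2/3
B -> A = 2/3 -> 2/3 = 1
B <-> (B -> A) = 2/3 <-> 1 = 2/3
(A || A) && (B <-> (B -> A)) = 2/3 && 2/3 = 2/3
!(((B -> A) && (A && A)) <-> (B <-> B)) && ((A || A) && (B <-> (B -> A))) = 0 && 2/3 = 0
((!(B && A) || !(A -> A)) <-> (!A || !A)) && (!(((B -> A) && (A && A)) <-> (B <-> B)) && ((A || A) && (B <-> (B -> A)))) = 1 && 0 = 0
((((B <-> A) -> B) -> (A -> B)) <-> !(((A && B) <-> A) <-> ((B -> A) -> B))) -> (((!(B && A) || !(A -> A)) <-> (!A || !A)) && (!(((B -> A) && (A && A)) <-> (B <-> B)) && ((A || A) && (B <-> (B -> A))))) = 0 -> 0 = 1

1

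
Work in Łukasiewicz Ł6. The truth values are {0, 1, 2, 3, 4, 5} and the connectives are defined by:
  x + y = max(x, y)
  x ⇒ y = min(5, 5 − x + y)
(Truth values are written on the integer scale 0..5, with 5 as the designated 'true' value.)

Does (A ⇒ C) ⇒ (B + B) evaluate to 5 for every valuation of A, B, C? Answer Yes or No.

Counterexample: take A = 0, B = 0, C = 0.
A ⇒ C = 0 ⇒ 0 = 5
B + B = 0 + 0 = 0
(A ⇒ C) ⇒ (B + B) = 5 ⇒ 0 = 0
This gives 0 ≠ 5.

No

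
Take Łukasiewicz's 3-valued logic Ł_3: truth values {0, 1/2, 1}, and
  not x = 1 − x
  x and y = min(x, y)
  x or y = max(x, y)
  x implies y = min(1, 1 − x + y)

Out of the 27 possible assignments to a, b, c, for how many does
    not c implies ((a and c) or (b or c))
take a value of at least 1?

21

value 1: 21 assignments (counts)
value 1/2: 3 assignments
value 0: 3 assignments
So 21 of the 27 assignments meet the threshold.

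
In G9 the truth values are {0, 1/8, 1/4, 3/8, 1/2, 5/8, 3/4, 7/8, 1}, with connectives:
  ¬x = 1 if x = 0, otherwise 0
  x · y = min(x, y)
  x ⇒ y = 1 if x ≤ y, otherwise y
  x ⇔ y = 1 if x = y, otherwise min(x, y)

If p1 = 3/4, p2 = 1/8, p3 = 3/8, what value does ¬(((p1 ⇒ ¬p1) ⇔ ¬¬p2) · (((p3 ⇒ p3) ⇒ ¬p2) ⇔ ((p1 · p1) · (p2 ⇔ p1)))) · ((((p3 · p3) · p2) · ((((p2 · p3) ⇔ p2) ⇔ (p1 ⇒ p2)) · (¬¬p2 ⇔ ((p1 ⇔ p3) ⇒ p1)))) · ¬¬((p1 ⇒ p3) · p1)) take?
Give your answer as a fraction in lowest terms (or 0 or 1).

¬p1 = ¬3/4 = 0
p1 ⇒ ¬p1 = 3/4 ⇒ 0 = 0
¬p2 = ¬1/8 = 0
¬¬p2 = ¬0 = 1
(p1 ⇒ ¬p1) ⇔ ¬¬p2 = 0 ⇔ 1 = 0
p3 ⇒ p3 = 3/8 ⇒ 3/8 = 1
¬p2 = ¬1/8 = 0
(p3 ⇒ p3) ⇒ ¬p2 = 1 ⇒ 0 = 0
p1 · p1 = 3/4 · 3/4 = 3/4
p2 ⇔ p1 = 1/8 ⇔ 3/4 = 1/8
(p1 · p1) · (p2 ⇔ p1) = 3/4 · 1/8 = 1/8
((p3 ⇒ p3) ⇒ ¬p2) ⇔ ((p1 · p1) · (p2 ⇔ p1)) = 0 ⇔ 1/8 = 0
((p1 ⇒ ¬p1) ⇔ ¬¬p2) · (((p3 ⇒ p3) ⇒ ¬p2) ⇔ ((p1 · p1) · (p2 ⇔ p1))) = 0 · 0 = 0
¬(((p1 ⇒ ¬p1) ⇔ ¬¬p2) · (((p3 ⇒ p3) ⇒ ¬p2) ⇔ ((p1 · p1) · (p2 ⇔ p1)))) = ¬0 = 1
p3 · p3 = 3/8 · 3/8 = 3/8
(p3 · p3) · p2 = 3/8 · 1/8 = 1/8
p2 · p3 = 1/8 · 3/8 = 1/8
(p2 · p3) ⇔ p2 = 1/8 ⇔ 1/8 = 1
p1 ⇒ p2 = 3/4 ⇒ 1/8 = 1/8
((p2 · p3) ⇔ p2) ⇔ (p1 ⇒ p2) = 1 ⇔ 1/8 = 1/8
¬p2 = ¬1/8 = 0
¬¬p2 = ¬0 = 1
p1 ⇔ p3 = 3/4 ⇔ 3/8 = 3/8
(p1 ⇔ p3) ⇒ p1 = 3/8 ⇒ 3/4 = 1
¬¬p2 ⇔ ((p1 ⇔ p3) ⇒ p1) = 1 ⇔ 1 = 1
(((p2 · p3) ⇔ p2) ⇔ (p1 ⇒ p2)) · (¬¬p2 ⇔ ((p1 ⇔ p3) ⇒ p1)) = 1/8 · 1 = 1/8
((p3 · p3) · p2) · ((((p2 · p3) ⇔ p2) ⇔ (p1 ⇒ p2)) · (¬¬p2 ⇔ ((p1 ⇔ p3) ⇒ p1))) = 1/8 · 1/8 = 1/8
p1 ⇒ p3 = 3/4 ⇒ 3/8 = 3/8
(p1 ⇒ p3) · p1 = 3/8 · 3/4 = 3/8
¬((p1 ⇒ p3) · p1) = ¬3/8 = 0
¬¬((p1 ⇒ p3) · p1) = ¬0 = 1
(((p3 · p3) · p2) · ((((p2 · p3) ⇔ p2) ⇔ (p1 ⇒ p2)) · (¬¬p2 ⇔ ((p1 ⇔ p3) ⇒ p1)))) · ¬¬((p1 ⇒ p3) · p1) = 1/8 · 1 = 1/8
¬(((p1 ⇒ ¬p1) ⇔ ¬¬p2) · (((p3 ⇒ p3) ⇒ ¬p2) ⇔ ((p1 · p1) · (p2 ⇔ p1)))) · ((((p3 · p3) · p2) · ((((p2 · p3) ⇔ p2) ⇔ (p1 ⇒ p2)) · (¬¬p2 ⇔ ((p1 ⇔ p3) ⇒ p1)))) · ¬¬((p1 ⇒ p3) · p1)) = 1 · 1/8 = 1/8

1/8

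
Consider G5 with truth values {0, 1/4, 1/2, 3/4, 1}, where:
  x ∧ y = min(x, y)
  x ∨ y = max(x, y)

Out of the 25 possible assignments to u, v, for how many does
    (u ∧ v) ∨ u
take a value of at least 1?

value 1: 5 assignments (counts)
value 3/4: 5 assignments
value 1/2: 5 assignments
value 1/4: 5 assignments
value 0: 5 assignments
So 5 of the 25 assignments meet the threshold.

5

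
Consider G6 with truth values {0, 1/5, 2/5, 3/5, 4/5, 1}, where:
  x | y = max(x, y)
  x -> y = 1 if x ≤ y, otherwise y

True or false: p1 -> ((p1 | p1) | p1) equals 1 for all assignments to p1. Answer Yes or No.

Yes

p1 = 0 ↦ 1
p1 = 1/5 ↦ 1
p1 = 2/5 ↦ 1
p1 = 3/5 ↦ 1
p1 = 4/5 ↦ 1
p1 = 1 ↦ 1
Every assignment gives a value ≥ 1.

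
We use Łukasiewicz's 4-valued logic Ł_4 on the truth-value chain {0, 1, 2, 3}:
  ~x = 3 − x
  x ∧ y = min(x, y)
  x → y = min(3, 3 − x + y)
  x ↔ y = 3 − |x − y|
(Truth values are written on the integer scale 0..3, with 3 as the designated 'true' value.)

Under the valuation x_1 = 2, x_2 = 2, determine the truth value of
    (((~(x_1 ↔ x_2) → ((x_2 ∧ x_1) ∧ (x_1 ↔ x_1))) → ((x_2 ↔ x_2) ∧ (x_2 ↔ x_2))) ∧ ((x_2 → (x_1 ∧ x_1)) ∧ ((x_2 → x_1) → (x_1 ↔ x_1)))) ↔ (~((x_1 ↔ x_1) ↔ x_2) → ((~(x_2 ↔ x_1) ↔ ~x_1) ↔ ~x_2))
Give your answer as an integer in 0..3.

x_1 ↔ x_2 = 2 ↔ 2 = 3
~(x_1 ↔ x_2) = ~3 = 0
x_2 ∧ x_1 = 2 ∧ 2 = 2
x_1 ↔ x_1 = 2 ↔ 2 = 3
(x_2 ∧ x_1) ∧ (x_1 ↔ x_1) = 2 ∧ 3 = 2
~(x_1 ↔ x_2) → ((x_2 ∧ x_1) ∧ (x_1 ↔ x_1)) = 0 → 2 = 3
x_2 ↔ x_2 = 2 ↔ 2 = 3
x_2 ↔ x_2 = 2 ↔ 2 = 3
(x_2 ↔ x_2) ∧ (x_2 ↔ x_2) = 3 ∧ 3 = 3
(~(x_1 ↔ x_2) → ((x_2 ∧ x_1) ∧ (x_1 ↔ x_1))) → ((x_2 ↔ x_2) ∧ (x_2 ↔ x_2)) = 3 → 3 = 3
x_1 ∧ x_1 = 2 ∧ 2 = 2
x_2 → (x_1 ∧ x_1) = 2 → 2 = 3
x_2 → x_1 = 2 → 2 = 3
x_1 ↔ x_1 = 2 ↔ 2 = 3
(x_2 → x_1) → (x_1 ↔ x_1) = 3 → 3 = 3
(x_2 → (x_1 ∧ x_1)) ∧ ((x_2 → x_1) → (x_1 ↔ x_1)) = 3 ∧ 3 = 3
((~(x_1 ↔ x_2) → ((x_2 ∧ x_1) ∧ (x_1 ↔ x_1))) → ((x_2 ↔ x_2) ∧ (x_2 ↔ x_2))) ∧ ((x_2 → (x_1 ∧ x_1)) ∧ ((x_2 → x_1) → (x_1 ↔ x_1))) = 3 ∧ 3 = 3
x_1 ↔ x_1 = 2 ↔ 2 = 3
(x_1 ↔ x_1) ↔ x_2 = 3 ↔ 2 = 2
~((x_1 ↔ x_1) ↔ x_2) = ~2 = 1
x_2 ↔ x_1 = 2 ↔ 2 = 3
~(x_2 ↔ x_1) = ~3 = 0
~x_1 = ~2 = 1
~(x_2 ↔ x_1) ↔ ~x_1 = 0 ↔ 1 = 2
~x_2 = ~2 = 1
(~(x_2 ↔ x_1) ↔ ~x_1) ↔ ~x_2 = 2 ↔ 1 = 2
~((x_1 ↔ x_1) ↔ x_2) → ((~(x_2 ↔ x_1) ↔ ~x_1) ↔ ~x_2) = 1 → 2 = 3
(((~(x_1 ↔ x_2) → ((x_2 ∧ x_1) ∧ (x_1 ↔ x_1))) → ((x_2 ↔ x_2) ∧ (x_2 ↔ x_2))) ∧ ((x_2 → (x_1 ∧ x_1)) ∧ ((x_2 → x_1) → (x_1 ↔ x_1)))) ↔ (~((x_1 ↔ x_1) ↔ x_2) → ((~(x_2 ↔ x_1) ↔ ~x_1) ↔ ~x_2)) = 3 ↔ 3 = 3

3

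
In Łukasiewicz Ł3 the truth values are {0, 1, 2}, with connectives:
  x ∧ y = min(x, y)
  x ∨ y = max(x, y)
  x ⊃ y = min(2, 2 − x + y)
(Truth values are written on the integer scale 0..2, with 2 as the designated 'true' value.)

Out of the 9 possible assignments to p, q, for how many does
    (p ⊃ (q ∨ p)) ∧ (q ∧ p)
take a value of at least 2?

p = 0, q = 0 ↦ 0  <
p = 0, q = 1 ↦ 0  <
p = 0, q = 2 ↦ 0  <
p = 1, q = 0 ↦ 0  <
p = 1, q = 1 ↦ 1  <
p = 1, q = 2 ↦ 1  <
p = 2, q = 0 ↦ 0  <
p = 2, q = 1 ↦ 1  <
p = 2, q = 2 ↦ 2  ≥
So 1 of the 9 assignments meets the threshold.

1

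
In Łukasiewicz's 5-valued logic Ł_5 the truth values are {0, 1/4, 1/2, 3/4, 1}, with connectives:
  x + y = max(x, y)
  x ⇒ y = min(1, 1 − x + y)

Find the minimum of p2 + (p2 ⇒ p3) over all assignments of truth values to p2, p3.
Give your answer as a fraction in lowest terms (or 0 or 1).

1/2

Take p2 = 1/2, p3 = 0:
p2 ⇒ p3 = 1/2 ⇒ 0 = 1/2
p2 + (p2 ⇒ p3) = 1/2 + 1/2 = 1/2
No assignment yields a value below 1/2, so this is the minimum.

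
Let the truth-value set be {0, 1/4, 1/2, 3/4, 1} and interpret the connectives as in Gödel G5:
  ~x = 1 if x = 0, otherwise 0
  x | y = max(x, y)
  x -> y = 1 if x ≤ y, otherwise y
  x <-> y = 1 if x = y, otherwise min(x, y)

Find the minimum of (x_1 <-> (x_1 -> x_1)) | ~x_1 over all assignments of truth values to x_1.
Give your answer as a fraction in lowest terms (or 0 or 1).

1/4

Take x_1 = 1/4:
x_1 -> x_1 = 1/4 -> 1/4 = 1
x_1 <-> (x_1 -> x_1) = 1/4 <-> 1 = 1/4
~x_1 = ~1/4 = 0
(x_1 <-> (x_1 -> x_1)) | ~x_1 = 1/4 | 0 = 1/4
No assignment yields a value below 1/4, so this is the minimum.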